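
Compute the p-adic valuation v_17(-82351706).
v_17(-82351706) = 5

v_17(n) is the largest exponent k such that 17^k divides n. Factor out: -82351706 = -17^5 · 58. (Sign doesn't affect v_p.) So v_17(-82351706) = 5.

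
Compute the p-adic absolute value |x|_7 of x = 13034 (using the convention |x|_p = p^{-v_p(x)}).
|13034|_7 = 1/343

Step 1 — compute v_7(x) by factoring powers of 7 out of the numerator and denominator: v_7(13034) = 3. Step 2 — apply |x|_p = p^{-v_p(x)} = 7^{-3} = 1/343.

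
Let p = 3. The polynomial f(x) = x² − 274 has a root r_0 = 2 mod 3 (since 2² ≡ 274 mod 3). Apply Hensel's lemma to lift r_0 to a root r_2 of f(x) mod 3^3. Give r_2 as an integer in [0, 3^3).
r_2 = 2 (mod 27)

Hensel's recurrence: r_{i+1} = r_i − f(r_i)·(f′(r_i))^{-1} mod 3^{i+2}, with f′(x) = 2x. Iterate:
  r_0 = 2 (mod 3)
  r_1 = 2 (mod 9)
  r_2 = 2 (mod 27)
Final: r_2 = 2, and one checks f(r_2) ≡ 0 mod 3^3.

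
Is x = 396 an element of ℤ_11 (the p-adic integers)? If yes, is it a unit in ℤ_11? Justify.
x ∈ ℤ_11 but not a unit; v_11(x) = 1 > 0

ℤ_11 = {x ∈ ℚ_11 : v_11(x) ≥ 0} and ℤ_11^× = {x ∈ ℤ_11 : v_11(x) = 0}. Here v_11(396) = v_11(num) − v_11(den) = 1; compare against these criteria.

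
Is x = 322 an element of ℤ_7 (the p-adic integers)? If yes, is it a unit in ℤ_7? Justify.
x ∈ ℤ_7 but not a unit; v_7(x) = 1 > 0

ℤ_7 = {x ∈ ℚ_7 : v_7(x) ≥ 0} and ℤ_7^× = {x ∈ ℤ_7 : v_7(x) = 0}. Here v_7(322) = v_7(num) − v_7(den) = 1; compare against these criteria.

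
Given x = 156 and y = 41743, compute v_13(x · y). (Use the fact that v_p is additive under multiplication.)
v_13(6511908) = 4

v_p(x) = 1 (factor: 156 = 13^1 · 12); v_p(y) = 3 (factor: 41743 = 13^3 · 19). Additivity: v_p(xy) = v_p(x) + v_p(y) = 1 + 3 = 4. (Direct check: xy = 6511908 = 13^4 · (228).)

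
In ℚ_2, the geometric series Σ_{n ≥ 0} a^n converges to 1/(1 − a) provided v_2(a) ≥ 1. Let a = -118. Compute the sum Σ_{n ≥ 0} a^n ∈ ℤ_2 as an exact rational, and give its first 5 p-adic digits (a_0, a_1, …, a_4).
Σ a^n = 1/(1 − a) = 1/119;  first 5 digits = (1, 1, 1, 0, 0)

v_2(a) = 1 ≥ 1, so the series converges in ℤ_2 to 1/(1 − a) = 1/(1 − (-118)) = 1/119. Expand this rational in ℤ_2: compute digits iteratively via d_i = x_i mod 2, x_{i+1} = (x_i − d_i)/2. The first 5 digits are (1, 1, 1, 0, 0).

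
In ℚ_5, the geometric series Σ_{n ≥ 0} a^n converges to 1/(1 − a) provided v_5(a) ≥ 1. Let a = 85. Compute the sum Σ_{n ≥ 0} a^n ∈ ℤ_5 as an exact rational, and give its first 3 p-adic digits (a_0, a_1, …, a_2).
Σ a^n = 1/(1 − a) = -1/84;  first 3 digits = (1, 2, 2)

v_5(a) = 1 ≥ 1, so the series converges in ℤ_5 to 1/(1 − a) = 1/(1 − 85) = -1/84. Expand this rational in ℤ_5: compute digits iteratively via d_i = x_i mod 5, x_{i+1} = (x_i − d_i)/5. The first 3 digits are (1, 2, 2).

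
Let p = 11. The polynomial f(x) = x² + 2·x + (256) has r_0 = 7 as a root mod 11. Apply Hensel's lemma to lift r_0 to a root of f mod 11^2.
r_1 = 40 (mod 121)

Hensel: r_{i+1} = r_i − f(r_i)·(f′(r_i))^{-1} mod 11^{i+2}, f′(x) = 2x + 2. Iterate:
  r_0 = 7 (mod 11)
  r_1 = 40 (mod 121)
Final: r = 40 satisfies f(r) ≡ 0 mod 11^2.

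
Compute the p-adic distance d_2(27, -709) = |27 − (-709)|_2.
d_2(27, -709) = 1/32

Step 1 — x − y = 27 − (-709) = 736. Step 2 — v_2(736) = 5 (factor: 736 = (2^5 · 23); the sign does not affect v_p). Step 3 — |x − y|_2 = 2^{-5} = 1/32.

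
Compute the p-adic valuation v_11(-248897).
v_11(-248897) = 4

v_11(n) is the largest exponent k such that 11^k divides n. Factor out: -248897 = -11^4 · 17. (Sign doesn't affect v_p.) So v_11(-248897) = 4.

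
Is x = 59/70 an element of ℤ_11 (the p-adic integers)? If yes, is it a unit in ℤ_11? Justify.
x ∈ ℤ_11^× (unit); v_11(x) = 0

ℤ_11 = {x ∈ ℚ_11 : v_11(x) ≥ 0} and ℤ_11^× = {x ∈ ℤ_11 : v_11(x) = 0}. Here v_11(59/70) = v_11(num) − v_11(den) = 0; compare against these criteria.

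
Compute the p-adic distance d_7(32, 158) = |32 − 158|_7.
d_7(32, 158) = 1/7

Step 1 — x − y = 32 − 158 = -126. Step 2 — v_7(-126) = 1 (factor: -126 = −(7^1 · 18); the sign does not affect v_p). Step 3 — |x − y|_7 = 7^{-1} = 1/7.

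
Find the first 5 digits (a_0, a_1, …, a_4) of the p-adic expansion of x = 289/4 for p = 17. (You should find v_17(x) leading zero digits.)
(a_0, …, a_4) = (0, 0, 13, 12, 12)

v_17(289/4) = 2, so a_0 = ... = a_1 = 0. Factor out: x = 17^2 · u with u = 1/4 a unit in ℤ_17. Expand u iteratively via a_{v+i} = u_i mod 17, u_{i+1} = (u_i − a_{v+i})/17:
  u_0 = 1/4;  a_2 = 13;  u_1 = (u_0 − 13)/17 = -3/4
  u_1 = -3/4;  a_3 = 12;  u_2 = (u_1 − 12)/17 = -3/4
  u_2 = -3/4;  a_4 = 12;  u_3 = (u_2 − 12)/17 = -3/4
Digits: (0, 0, 13, 12, 12).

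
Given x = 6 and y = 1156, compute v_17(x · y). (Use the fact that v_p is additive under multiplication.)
v_17(6936) = 2

v_p(x) = 0 (factor: 6 = 17^0 · 6); v_p(y) = 2 (factor: 1156 = 17^2 · 4). Additivity: v_p(xy) = v_p(x) + v_p(y) = 0 + 2 = 2. (Direct check: xy = 6936 = 17^2 · (24).)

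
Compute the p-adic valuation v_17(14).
v_17(14) = 0

v_17(n) is the largest exponent k such that 17^k divides n. Factor out: 14 = 17^0 · 14. (Sign doesn't affect v_p.) So v_17(14) = 0.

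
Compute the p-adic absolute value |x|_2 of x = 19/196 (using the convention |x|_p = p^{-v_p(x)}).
|19/196|_2 = 4

Step 1 — compute v_2(x) by factoring powers of 2 out of the numerator and denominator: v_2(19/196) = -2. Step 2 — apply |x|_p = p^{-v_p(x)} = 2^{2} = 4.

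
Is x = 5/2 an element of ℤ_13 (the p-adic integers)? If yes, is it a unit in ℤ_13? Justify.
x ∈ ℤ_13^× (unit); v_13(x) = 0

ℤ_13 = {x ∈ ℚ_13 : v_13(x) ≥ 0} and ℤ_13^× = {x ∈ ℤ_13 : v_13(x) = 0}. Here v_13(5/2) = v_13(num) − v_13(den) = 0; compare against these criteria.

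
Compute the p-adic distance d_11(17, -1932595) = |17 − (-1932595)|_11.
d_11(17, -1932595) = 1/161051

Step 1 — x − y = 17 − (-1932595) = 1932612. Step 2 — v_11(1932612) = 5 (factor: 1932612 = (11^5 · 12); the sign does not affect v_p). Step 3 — |x − y|_11 = 11^{-5} = 1/161051.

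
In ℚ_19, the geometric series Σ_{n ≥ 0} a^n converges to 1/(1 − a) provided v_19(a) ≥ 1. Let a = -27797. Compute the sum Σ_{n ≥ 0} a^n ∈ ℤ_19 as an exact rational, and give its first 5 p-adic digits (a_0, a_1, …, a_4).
Σ a^n = 1/(1 − a) = 1/27798;  first 5 digits = (1, 0, 18, 14, 0)

v_19(a) = 2 ≥ 1, so the series converges in ℤ_19 to 1/(1 − a) = 1/(1 − (-27797)) = 1/27798. Expand this rational in ℤ_19: compute digits iteratively via d_i = x_i mod 19, x_{i+1} = (x_i − d_i)/19. The first 5 digits are (1, 0, 18, 14, 0).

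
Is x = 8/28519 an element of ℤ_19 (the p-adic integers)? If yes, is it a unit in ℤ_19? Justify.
x ∉ ℤ_19 (v_19(x) = -2 < 0)

ℤ_19 = {x ∈ ℚ_19 : v_19(x) ≥ 0} and ℤ_19^× = {x ∈ ℤ_19 : v_19(x) = 0}. Here v_19(8/28519) = v_19(num) − v_19(den) = -2; compare against these criteria.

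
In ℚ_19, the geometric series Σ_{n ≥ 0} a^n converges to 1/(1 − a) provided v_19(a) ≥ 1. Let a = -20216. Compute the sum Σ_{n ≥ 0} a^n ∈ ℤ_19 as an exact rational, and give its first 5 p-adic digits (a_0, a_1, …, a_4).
Σ a^n = 1/(1 − a) = 1/20217;  first 5 digits = (1, 0, 1, 16, 0)

v_19(a) = 2 ≥ 1, so the series converges in ℤ_19 to 1/(1 − a) = 1/(1 − (-20216)) = 1/20217. Expand this rational in ℤ_19: compute digits iteratively via d_i = x_i mod 19, x_{i+1} = (x_i − d_i)/19. The first 5 digits are (1, 0, 1, 16, 0).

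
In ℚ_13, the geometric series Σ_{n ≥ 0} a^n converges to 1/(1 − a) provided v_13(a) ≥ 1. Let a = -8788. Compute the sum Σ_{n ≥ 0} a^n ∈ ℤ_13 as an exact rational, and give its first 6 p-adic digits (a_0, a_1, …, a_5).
Σ a^n = 1/(1 − a) = 1/8789;  first 6 digits = (1, 0, 0, 9, 12, 12)

v_13(a) = 3 ≥ 1, so the series converges in ℤ_13 to 1/(1 − a) = 1/(1 − (-8788)) = 1/8789. Expand this rational in ℤ_13: compute digits iteratively via d_i = x_i mod 13, x_{i+1} = (x_i − d_i)/13. The first 6 digits are (1, 0, 0, 9, 12, 12).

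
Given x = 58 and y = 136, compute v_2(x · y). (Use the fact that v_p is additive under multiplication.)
v_2(7888) = 4

v_p(x) = 1 (factor: 58 = 2^1 · 29); v_p(y) = 3 (factor: 136 = 2^3 · 17). Additivity: v_p(xy) = v_p(x) + v_p(y) = 1 + 3 = 4. (Direct check: xy = 7888 = 2^4 · (493).)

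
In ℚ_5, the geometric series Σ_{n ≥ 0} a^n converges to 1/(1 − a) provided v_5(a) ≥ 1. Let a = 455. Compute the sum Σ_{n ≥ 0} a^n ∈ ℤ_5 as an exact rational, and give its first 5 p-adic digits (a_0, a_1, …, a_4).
Σ a^n = 1/(1 − a) = -1/454;  first 5 digits = (1, 1, 4, 0, 2)

v_5(a) = 1 ≥ 1, so the series converges in ℤ_5 to 1/(1 − a) = 1/(1 − 455) = -1/454. Expand this rational in ℤ_5: compute digits iteratively via d_i = x_i mod 5, x_{i+1} = (x_i − d_i)/5. The first 5 digits are (1, 1, 4, 0, 2).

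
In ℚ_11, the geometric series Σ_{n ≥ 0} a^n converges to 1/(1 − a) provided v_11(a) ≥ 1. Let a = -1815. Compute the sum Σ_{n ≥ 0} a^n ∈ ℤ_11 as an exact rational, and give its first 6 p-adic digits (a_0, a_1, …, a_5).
Σ a^n = 1/(1 − a) = 1/1816;  first 6 digits = (1, 0, 7, 9, 4, 9)

v_11(a) = 2 ≥ 1, so the series converges in ℤ_11 to 1/(1 − a) = 1/(1 − (-1815)) = 1/1816. Expand this rational in ℤ_11: compute digits iteratively via d_i = x_i mod 11, x_{i+1} = (x_i − d_i)/11. The first 6 digits are (1, 0, 7, 9, 4, 9).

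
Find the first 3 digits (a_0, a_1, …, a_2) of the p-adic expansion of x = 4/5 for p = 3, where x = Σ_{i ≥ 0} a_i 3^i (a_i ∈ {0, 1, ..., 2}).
(a_0, …, a_2) = (2, 2, 1)

v_3(4/5) = 0 (numerator and denominator both coprime to 3), so x ∈ ℤ_3^×. Compute digits iteratively via a_i = x_i mod 3, x_{i+1} = (x_i − a_i)/3, with x_0 = x:
  x_0 = 4/5;  a_0 = 2;  x_1 = (x_0 − 2)/3 = -2/5
  x_1 = -2/5;  a_1 = 2;  x_2 = (x_1 − 2)/3 = -4/5
  x_2 = -4/5;  a_2 = 1;  x_3 = (x_2 − 1)/3 = -3/5
Digits: (2, 2, 1).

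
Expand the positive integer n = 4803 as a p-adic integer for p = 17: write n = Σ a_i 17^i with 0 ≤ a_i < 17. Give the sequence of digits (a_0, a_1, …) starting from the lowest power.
(a_0, a_1, …) = (9, 10, 16)

Repeated division by 17 gives the digits low-to-high: 4803 = 9 + 10·17^1 + 16·17^2. Digit sequence: (9, 10, 16).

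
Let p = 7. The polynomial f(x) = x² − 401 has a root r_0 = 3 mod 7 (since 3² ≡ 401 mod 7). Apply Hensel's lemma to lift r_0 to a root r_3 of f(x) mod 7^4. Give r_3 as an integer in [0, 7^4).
r_3 = 1669 (mod 2401)

Hensel's recurrence: r_{i+1} = r_i − f(r_i)·(f′(r_i))^{-1} mod 7^{i+2}, with f′(x) = 2x. Iterate:
  r_0 = 3 (mod 7)
  r_1 = 3 (mod 49)
  r_2 = 297 (mod 343)
  r_3 = 1669 (mod 2401)
Final: r_3 = 1669, and one checks f(r_3) ≡ 0 mod 7^4.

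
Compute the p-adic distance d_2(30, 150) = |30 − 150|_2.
d_2(30, 150) = 1/8

Step 1 — x − y = 30 − 150 = -120. Step 2 — v_2(-120) = 3 (factor: -120 = −(2^3 · 15); the sign does not affect v_p). Step 3 — |x − y|_2 = 2^{-3} = 1/8.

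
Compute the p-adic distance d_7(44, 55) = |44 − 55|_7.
d_7(44, 55) = 1

Step 1 — x − y = 44 − 55 = -11. Step 2 — v_7(-11) = 0 (factor: -11 = −(7^0 · 11); the sign does not affect v_p). Step 3 — |x − y|_7 = 7^{0} = 1.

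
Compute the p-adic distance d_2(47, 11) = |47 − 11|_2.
d_2(47, 11) = 1/4

Step 1 — x − y = 47 − 11 = 36. Step 2 — v_2(36) = 2 (factor: 36 = (2^2 · 9); the sign does not affect v_p). Step 3 — |x − y|_2 = 2^{-2} = 1/4.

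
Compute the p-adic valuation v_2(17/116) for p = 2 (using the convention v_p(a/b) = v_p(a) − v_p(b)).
v_2(17/116) = -2

Factor powers of 2 from the numerator and denominator of the reduced fraction: 17 = 2^0 · 17 and 116 = 2^2 · 29. Apply v_p(a/b) = v_p(a) − v_p(b): v_2(17/116) = 0 − 2 = -2.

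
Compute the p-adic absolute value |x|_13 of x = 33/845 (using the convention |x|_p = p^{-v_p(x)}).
|33/845|_13 = 169

Step 1 — compute v_13(x) by factoring powers of 13 out of the numerator and denominator: v_13(33/845) = -2. Step 2 — apply |x|_p = p^{-v_p(x)} = 13^{2} = 169.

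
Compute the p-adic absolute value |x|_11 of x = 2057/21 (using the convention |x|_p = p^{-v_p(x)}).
|2057/21|_11 = 1/121

Step 1 — compute v_11(x) by factoring powers of 11 out of the numerator and denominator: v_11(2057/21) = 2. Step 2 — apply |x|_p = p^{-v_p(x)} = 11^{-2} = 1/121.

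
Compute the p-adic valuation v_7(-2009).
v_7(-2009) = 2

v_7(n) is the largest exponent k such that 7^k divides n. Factor out: -2009 = -7^2 · 41. (Sign doesn't affect v_p.) So v_7(-2009) = 2.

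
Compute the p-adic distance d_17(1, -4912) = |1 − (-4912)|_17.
d_17(1, -4912) = 1/4913

Step 1 — x − y = 1 − (-4912) = 4913. Step 2 — v_17(4913) = 3 (factor: 4913 = (17^3 · 1); the sign does not affect v_p). Step 3 — |x − y|_17 = 17^{-3} = 1/4913.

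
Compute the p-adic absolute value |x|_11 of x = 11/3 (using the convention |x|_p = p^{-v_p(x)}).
|11/3|_11 = 1/11

Step 1 — compute v_11(x) by factoring powers of 11 out of the numerator and denominator: v_11(11/3) = 1. Step 2 — apply |x|_p = p^{-v_p(x)} = 11^{-1} = 1/11.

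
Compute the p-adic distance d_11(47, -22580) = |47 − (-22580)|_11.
d_11(47, -22580) = 1/1331

Step 1 — x − y = 47 − (-22580) = 22627. Step 2 — v_11(22627) = 3 (factor: 22627 = (11^3 · 17); the sign does not affect v_p). Step 3 — |x − y|_11 = 11^{-3} = 1/1331.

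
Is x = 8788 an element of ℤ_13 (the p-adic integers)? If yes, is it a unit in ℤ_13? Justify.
x ∈ ℤ_13 but not a unit; v_13(x) = 3 > 0

ℤ_13 = {x ∈ ℚ_13 : v_13(x) ≥ 0} and ℤ_13^× = {x ∈ ℤ_13 : v_13(x) = 0}. Here v_13(8788) = v_13(num) − v_13(den) = 3; compare against these criteria.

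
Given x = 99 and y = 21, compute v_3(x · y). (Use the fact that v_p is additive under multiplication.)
v_3(2079) = 3

v_p(x) = 2 (factor: 99 = 3^2 · 11); v_p(y) = 1 (factor: 21 = 3^1 · 7). Additivity: v_p(xy) = v_p(x) + v_p(y) = 2 + 1 = 3. (Direct check: xy = 2079 = 3^3 · (77).)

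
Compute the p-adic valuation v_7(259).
v_7(259) = 1

v_7(n) is the largest exponent k such that 7^k divides n. Factor out: 259 = 7^1 · 37. (Sign doesn't affect v_p.) So v_7(259) = 1.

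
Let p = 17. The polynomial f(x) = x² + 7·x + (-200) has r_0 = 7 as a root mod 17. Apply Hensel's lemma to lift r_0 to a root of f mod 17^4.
r_3 = 46128 (mod 83521)

Hensel: r_{i+1} = r_i − f(r_i)·(f′(r_i))^{-1} mod 17^{i+2}, f′(x) = 2x + 7. Iterate:
  r_0 = 7 (mod 17)
  r_1 = 177 (mod 289)
  r_2 = 1911 (mod 4913)
  r_3 = 46128 (mod 83521)
Final: r = 46128 satisfies f(r) ≡ 0 mod 17^4.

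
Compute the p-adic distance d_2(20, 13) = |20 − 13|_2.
d_2(20, 13) = 1

Step 1 — x − y = 20 − 13 = 7. Step 2 — v_2(7) = 0 (factor: 7 = (2^0 · 7); the sign does not affect v_p). Step 3 — |x − y|_2 = 2^{0} = 1.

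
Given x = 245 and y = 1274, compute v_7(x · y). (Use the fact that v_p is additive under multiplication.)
v_7(312130) = 4

v_p(x) = 2 (factor: 245 = 7^2 · 5); v_p(y) = 2 (factor: 1274 = 7^2 · 26). Additivity: v_p(xy) = v_p(x) + v_p(y) = 2 + 2 = 4. (Direct check: xy = 312130 = 7^4 · (130).)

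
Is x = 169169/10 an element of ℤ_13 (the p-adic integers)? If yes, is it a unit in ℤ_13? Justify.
x ∈ ℤ_13 but not a unit; v_13(x) = 3 > 0

ℤ_13 = {x ∈ ℚ_13 : v_13(x) ≥ 0} and ℤ_13^× = {x ∈ ℤ_13 : v_13(x) = 0}. Here v_13(169169/10) = v_13(num) − v_13(den) = 3; compare against these criteria.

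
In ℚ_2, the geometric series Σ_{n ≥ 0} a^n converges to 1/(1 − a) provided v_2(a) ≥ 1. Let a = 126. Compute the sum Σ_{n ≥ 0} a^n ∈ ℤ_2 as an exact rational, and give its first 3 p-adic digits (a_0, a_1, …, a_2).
Σ a^n = 1/(1 − a) = -1/125;  first 3 digits = (1, 1, 0)

v_2(a) = 1 ≥ 1, so the series converges in ℤ_2 to 1/(1 − a) = 1/(1 − 126) = -1/125. Expand this rational in ℤ_2: compute digits iteratively via d_i = x_i mod 2, x_{i+1} = (x_i − d_i)/2. The first 3 digits are (1, 1, 0).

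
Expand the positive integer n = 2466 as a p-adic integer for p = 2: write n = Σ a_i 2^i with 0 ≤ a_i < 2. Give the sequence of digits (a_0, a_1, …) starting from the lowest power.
(a_0, a_1, …) = (0, 1, 0, 0, 0, 1, 0, 1, 1, 0, 0, 1)

Repeated division by 2 gives the digits low-to-high: 2466 = 1·2^1 + 1·2^5 + 1·2^7 + 1·2^8 + 1·2^11. Digit sequence: (0, 1, 0, 0, 0, 1, 0, 1, 1, 0, 0, 1).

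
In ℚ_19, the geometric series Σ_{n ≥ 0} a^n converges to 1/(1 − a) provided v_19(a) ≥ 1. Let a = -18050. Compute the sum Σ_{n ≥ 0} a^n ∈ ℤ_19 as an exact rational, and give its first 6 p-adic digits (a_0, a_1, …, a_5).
Σ a^n = 1/(1 − a) = 1/18051;  first 6 digits = (1, 0, 7, 16, 10, 17)

v_19(a) = 2 ≥ 1, so the series converges in ℤ_19 to 1/(1 − a) = 1/(1 − (-18050)) = 1/18051. Expand this rational in ℤ_19: compute digits iteratively via d_i = x_i mod 19, x_{i+1} = (x_i − d_i)/19. The first 6 digits are (1, 0, 7, 16, 10, 17).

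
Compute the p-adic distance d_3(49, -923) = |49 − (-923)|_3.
d_3(49, -923) = 1/243

Step 1 — x − y = 49 − (-923) = 972. Step 2 — v_3(972) = 5 (factor: 972 = (3^5 · 4); the sign does not affect v_p). Step 3 — |x − y|_3 = 3^{-5} = 1/243.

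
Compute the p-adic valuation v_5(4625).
v_5(4625) = 3

v_5(n) is the largest exponent k such that 5^k divides n. Factor out: 4625 = 5^3 · 37. (Sign doesn't affect v_p.) So v_5(4625) = 3.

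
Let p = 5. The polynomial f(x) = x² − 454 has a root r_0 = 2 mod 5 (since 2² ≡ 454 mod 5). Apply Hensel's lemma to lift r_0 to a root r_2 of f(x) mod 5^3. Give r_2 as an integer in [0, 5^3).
r_2 = 52 (mod 125)

Hensel's recurrence: r_{i+1} = r_i − f(r_i)·(f′(r_i))^{-1} mod 5^{i+2}, with f′(x) = 2x. Iterate:
  r_0 = 2 (mod 5)
  r_1 = 2 (mod 25)
  r_2 = 52 (mod 125)
Final: r_2 = 52, and one checks f(r_2) ≡ 0 mod 5^3.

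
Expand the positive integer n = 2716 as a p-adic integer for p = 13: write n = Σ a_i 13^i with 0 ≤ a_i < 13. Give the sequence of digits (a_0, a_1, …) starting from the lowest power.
(a_0, a_1, …) = (12, 0, 3, 1)

Repeated division by 13 gives the digits low-to-high: 2716 = 12 + 3·13^2 + 1·13^3. Digit sequence: (12, 0, 3, 1).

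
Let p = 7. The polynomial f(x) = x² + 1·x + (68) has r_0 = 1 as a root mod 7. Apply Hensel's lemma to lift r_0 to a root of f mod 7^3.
r_2 = 190 (mod 343)

Hensel: r_{i+1} = r_i − f(r_i)·(f′(r_i))^{-1} mod 7^{i+2}, f′(x) = 2x + 1. Iterate:
  r_0 = 1 (mod 7)
  r_1 = 43 (mod 49)
  r_2 = 190 (mod 343)
Final: r = 190 satisfies f(r) ≡ 0 mod 7^3.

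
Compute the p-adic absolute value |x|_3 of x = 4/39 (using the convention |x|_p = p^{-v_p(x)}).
|4/39|_3 = 3

Step 1 — compute v_3(x) by factoring powers of 3 out of the numerator and denominator: v_3(4/39) = -1. Step 2 — apply |x|_p = p^{-v_p(x)} = 3^{1} = 3.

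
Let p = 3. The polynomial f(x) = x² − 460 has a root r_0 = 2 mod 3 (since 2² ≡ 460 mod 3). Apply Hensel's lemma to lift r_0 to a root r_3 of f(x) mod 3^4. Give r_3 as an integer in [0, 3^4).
r_3 = 53 (mod 81)

Hensel's recurrence: r_{i+1} = r_i − f(r_i)·(f′(r_i))^{-1} mod 3^{i+2}, with f′(x) = 2x. Iterate:
  r_0 = 2 (mod 3)
  r_1 = 8 (mod 9)
  r_2 = 26 (mod 27)
  r_3 = 53 (mod 81)
Final: r_3 = 53, and one checks f(r_3) ≡ 0 mod 3^4.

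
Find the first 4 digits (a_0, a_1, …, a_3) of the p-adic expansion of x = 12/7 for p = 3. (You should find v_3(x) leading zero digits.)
(a_0, …, a_3) = (0, 1, 2, 1)

v_3(12/7) = 1, so a_0 = ... = a_0 = 0. Factor out: x = 3^1 · u with u = 4/7 a unit in ℤ_3. Expand u iteratively via a_{v+i} = u_i mod 3, u_{i+1} = (u_i − a_{v+i})/3:
  u_0 = 4/7;  a_1 = 1;  u_1 = (u_0 − 1)/3 = -1/7
  u_1 = -1/7;  a_2 = 2;  u_2 = (u_1 − 2)/3 = -5/7
  u_2 = -5/7;  a_3 = 1;  u_3 = (u_2 − 1)/3 = -4/7
Digits: (0, 1, 2, 1).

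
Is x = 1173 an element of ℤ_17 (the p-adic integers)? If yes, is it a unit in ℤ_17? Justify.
x ∈ ℤ_17 but not a unit; v_17(x) = 1 > 0

ℤ_17 = {x ∈ ℚ_17 : v_17(x) ≥ 0} and ℤ_17^× = {x ∈ ℤ_17 : v_17(x) = 0}. Here v_17(1173) = v_17(num) − v_17(den) = 1; compare against these criteria.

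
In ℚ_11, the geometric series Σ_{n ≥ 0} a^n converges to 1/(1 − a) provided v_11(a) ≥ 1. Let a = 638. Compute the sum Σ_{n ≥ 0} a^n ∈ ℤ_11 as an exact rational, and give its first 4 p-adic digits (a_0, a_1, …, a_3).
Σ a^n = 1/(1 − a) = -1/637;  first 4 digits = (1, 3, 3, 3)

v_11(a) = 1 ≥ 1, so the series converges in ℤ_11 to 1/(1 − a) = 1/(1 − 638) = -1/637. Expand this rational in ℤ_11: compute digits iteratively via d_i = x_i mod 11, x_{i+1} = (x_i − d_i)/11. The first 4 digits are (1, 3, 3, 3).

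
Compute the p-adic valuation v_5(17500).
v_5(17500) = 4

v_5(n) is the largest exponent k such that 5^k divides n. Factor out: 17500 = 5^4 · 28. (Sign doesn't affect v_p.) So v_5(17500) = 4.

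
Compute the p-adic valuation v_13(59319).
v_13(59319) = 3

v_13(n) is the largest exponent k such that 13^k divides n. Factor out: 59319 = 13^3 · 27. (Sign doesn't affect v_p.) So v_13(59319) = 3.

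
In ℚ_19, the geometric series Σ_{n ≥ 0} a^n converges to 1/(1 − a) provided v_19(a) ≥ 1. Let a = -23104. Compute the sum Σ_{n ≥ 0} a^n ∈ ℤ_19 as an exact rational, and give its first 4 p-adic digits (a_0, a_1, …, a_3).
Σ a^n = 1/(1 − a) = 1/23105;  first 4 digits = (1, 0, 12, 15)

v_19(a) = 2 ≥ 1, so the series converges in ℤ_19 to 1/(1 − a) = 1/(1 − (-23104)) = 1/23105. Expand this rational in ℤ_19: compute digits iteratively via d_i = x_i mod 19, x_{i+1} = (x_i − d_i)/19. The first 4 digits are (1, 0, 12, 15).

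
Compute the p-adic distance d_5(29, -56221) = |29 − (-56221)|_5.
d_5(29, -56221) = 1/3125

Step 1 — x − y = 29 − (-56221) = 56250. Step 2 — v_5(56250) = 5 (factor: 56250 = (5^5 · 18); the sign does not affect v_p). Step 3 — |x − y|_5 = 5^{-5} = 1/3125.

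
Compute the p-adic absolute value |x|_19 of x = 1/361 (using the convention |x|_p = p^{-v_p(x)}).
|1/361|_19 = 361

Step 1 — compute v_19(x) by factoring powers of 19 out of the numerator and denominator: v_19(1/361) = -2. Step 2 — apply |x|_p = p^{-v_p(x)} = 19^{2} = 361.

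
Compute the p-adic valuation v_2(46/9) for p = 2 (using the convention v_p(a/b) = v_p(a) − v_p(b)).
v_2(46/9) = 1

Factor powers of 2 from the numerator and denominator of the reduced fraction: 46 = 2^1 · 23 and 9 = 2^0 · 9. Apply v_p(a/b) = v_p(a) − v_p(b): v_2(46/9) = 1 − 0 = 1.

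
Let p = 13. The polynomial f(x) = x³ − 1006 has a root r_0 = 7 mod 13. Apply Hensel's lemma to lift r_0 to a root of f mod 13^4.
r_3 = 27593 (mod 28561)

Hensel: r_{i+1} = r_i − f(r_i)/f′(r_i) mod 13^{i+2}, where f′(x) = 3x². Iterate:
  r_0 = 7 (mod 13)
  r_1 = 46 (mod 169)
  r_2 = 1229 (mod 2197)
  r_3 = 27593 (mod 28561)
Final: r = 27593 with f(r) ≡ 0 mod 13^4.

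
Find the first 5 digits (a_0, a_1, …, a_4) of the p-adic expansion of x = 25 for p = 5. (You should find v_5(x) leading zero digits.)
(a_0, …, a_4) = (0, 0, 1, 0, 0)

v_5(25) = 2, so a_0 = ... = a_1 = 0. Factor out: x = 5^2 · u with u = 1 a unit in ℤ_5. Expand u iteratively via a_{v+i} = u_i mod 5, u_{i+1} = (u_i − a_{v+i})/5:
  u_0 = 1;  a_2 = 1;  u_1 = (u_0 − 1)/5 = 0
  u_1 = 0;  a_3 = 0;  u_2 = (u_1 − 0)/5 = 0
  u_2 = 0;  a_4 = 0;  u_3 = (u_2 − 0)/5 = 0
Digits: (0, 0, 1, 0, 0).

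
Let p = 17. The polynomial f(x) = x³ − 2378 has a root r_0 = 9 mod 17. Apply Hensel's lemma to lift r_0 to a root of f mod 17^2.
r_1 = 281 (mod 289)

Hensel: r_{i+1} = r_i − f(r_i)/f′(r_i) mod 17^{i+2}, where f′(x) = 3x². Iterate:
  r_0 = 9 (mod 17)
  r_1 = 281 (mod 289)
Final: r = 281 with f(r) ≡ 0 mod 17^2.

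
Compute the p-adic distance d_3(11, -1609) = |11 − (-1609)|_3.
d_3(11, -1609) = 1/81

Step 1 — x − y = 11 − (-1609) = 1620. Step 2 — v_3(1620) = 4 (factor: 1620 = (3^4 · 20); the sign does not affect v_p). Step 3 — |x − y|_3 = 3^{-4} = 1/81.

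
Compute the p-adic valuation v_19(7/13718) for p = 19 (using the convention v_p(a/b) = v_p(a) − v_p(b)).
v_19(7/13718) = -3

Factor powers of 19 from the numerator and denominator of the reduced fraction: 7 = 19^0 · 7 and 13718 = 19^3 · 2. Apply v_p(a/b) = v_p(a) − v_p(b): v_19(7/13718) = 0 − 3 = -3.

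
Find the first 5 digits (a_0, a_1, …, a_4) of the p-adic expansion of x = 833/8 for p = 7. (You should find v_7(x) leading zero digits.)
(a_0, …, a_4) = (0, 0, 3, 6, 0)

v_7(833/8) = 2, so a_0 = ... = a_1 = 0. Factor out: x = 7^2 · u with u = 17/8 a unit in ℤ_7. Expand u iteratively via a_{v+i} = u_i mod 7, u_{i+1} = (u_i − a_{v+i})/7:
  u_0 = 17/8;  a_2 = 3;  u_1 = (u_0 − 3)/7 = -1/8
  u_1 = -1/8;  a_3 = 6;  u_2 = (u_1 − 6)/7 = -7/8
  u_2 = -7/8;  a_4 = 0;  u_3 = (u_2 − 0)/7 = -1/8
Digits: (0, 0, 3, 6, 0).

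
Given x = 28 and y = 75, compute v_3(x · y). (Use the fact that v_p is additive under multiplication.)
v_3(2100) = 1

v_p(x) = 0 (factor: 28 = 3^0 · 28); v_p(y) = 1 (factor: 75 = 3^1 · 25). Additivity: v_p(xy) = v_p(x) + v_p(y) = 0 + 1 = 1. (Direct check: xy = 2100 = 3^1 · (700).)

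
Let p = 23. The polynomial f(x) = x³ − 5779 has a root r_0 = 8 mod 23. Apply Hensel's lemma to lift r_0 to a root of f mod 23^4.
r_3 = 211539 (mod 279841)

Hensel: r_{i+1} = r_i − f(r_i)/f′(r_i) mod 23^{i+2}, where f′(x) = 3x². Iterate:
  r_0 = 8 (mod 23)
  r_1 = 468 (mod 529)
  r_2 = 4700 (mod 12167)
  r_3 = 211539 (mod 279841)
Final: r = 211539 with f(r) ≡ 0 mod 23^4.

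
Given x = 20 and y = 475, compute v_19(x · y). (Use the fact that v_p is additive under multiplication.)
v_19(9500) = 1

v_p(x) = 0 (factor: 20 = 19^0 · 20); v_p(y) = 1 (factor: 475 = 19^1 · 25). Additivity: v_p(xy) = v_p(x) + v_p(y) = 0 + 1 = 1. (Direct check: xy = 9500 = 19^1 · (500).)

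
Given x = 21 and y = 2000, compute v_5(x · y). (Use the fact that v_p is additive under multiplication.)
v_5(42000) = 3

v_p(x) = 0 (factor: 21 = 5^0 · 21); v_p(y) = 3 (factor: 2000 = 5^3 · 16). Additivity: v_p(xy) = v_p(x) + v_p(y) = 0 + 3 = 3. (Direct check: xy = 42000 = 5^3 · (336).)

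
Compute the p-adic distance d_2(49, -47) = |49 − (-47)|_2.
d_2(49, -47) = 1/32

Step 1 — x − y = 49 − (-47) = 96. Step 2 — v_2(96) = 5 (factor: 96 = (2^5 · 3); the sign does not affect v_p). Step 3 — |x − y|_2 = 2^{-5} = 1/32.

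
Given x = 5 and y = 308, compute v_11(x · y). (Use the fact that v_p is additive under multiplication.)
v_11(1540) = 1

v_p(x) = 0 (factor: 5 = 11^0 · 5); v_p(y) = 1 (factor: 308 = 11^1 · 28). Additivity: v_p(xy) = v_p(x) + v_p(y) = 0 + 1 = 1. (Direct check: xy = 1540 = 11^1 · (140).)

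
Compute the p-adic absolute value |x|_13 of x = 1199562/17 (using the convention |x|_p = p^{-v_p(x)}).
|1199562/17|_13 = 1/28561

Step 1 — compute v_13(x) by factoring powers of 13 out of the numerator and denominator: v_13(1199562/17) = 4. Step 2 — apply |x|_p = p^{-v_p(x)} = 13^{-4} = 1/28561.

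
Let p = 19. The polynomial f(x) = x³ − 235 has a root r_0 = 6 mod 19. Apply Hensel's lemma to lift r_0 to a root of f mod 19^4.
r_3 = 128579 (mod 130321)

Hensel: r_{i+1} = r_i − f(r_i)/f′(r_i) mod 19^{i+2}, where f′(x) = 3x². Iterate:
  r_0 = 6 (mod 19)
  r_1 = 63 (mod 361)
  r_2 = 5117 (mod 6859)
  r_3 = 128579 (mod 130321)
Final: r = 128579 with f(r) ≡ 0 mod 19^4.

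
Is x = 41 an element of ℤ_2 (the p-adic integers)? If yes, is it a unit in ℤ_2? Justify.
x ∈ ℤ_2^× (unit); v_2(x) = 0

ℤ_2 = {x ∈ ℚ_2 : v_2(x) ≥ 0} and ℤ_2^× = {x ∈ ℤ_2 : v_2(x) = 0}. Here v_2(41) = v_2(num) − v_2(den) = 0; compare against these criteria.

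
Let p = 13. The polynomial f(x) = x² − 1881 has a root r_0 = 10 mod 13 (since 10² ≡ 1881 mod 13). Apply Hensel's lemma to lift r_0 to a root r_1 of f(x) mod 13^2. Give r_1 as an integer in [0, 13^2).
r_1 = 23 (mod 169)

Hensel's recurrence: r_{i+1} = r_i − f(r_i)·(f′(r_i))^{-1} mod 13^{i+2}, with f′(x) = 2x. Iterate:
  r_0 = 10 (mod 13)
  r_1 = 23 (mod 169)
Final: r_1 = 23, and one checks f(r_1) ≡ 0 mod 13^2.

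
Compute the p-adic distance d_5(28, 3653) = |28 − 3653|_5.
d_5(28, 3653) = 1/125

Step 1 — x − y = 28 − 3653 = -3625. Step 2 — v_5(-3625) = 3 (factor: -3625 = −(5^3 · 29); the sign does not affect v_p). Step 3 — |x − y|_5 = 5^{-3} = 1/125.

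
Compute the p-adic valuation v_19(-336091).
v_19(-336091) = 3

v_19(n) is the largest exponent k such that 19^k divides n. Factor out: -336091 = -19^3 · 49. (Sign doesn't affect v_p.) So v_19(-336091) = 3.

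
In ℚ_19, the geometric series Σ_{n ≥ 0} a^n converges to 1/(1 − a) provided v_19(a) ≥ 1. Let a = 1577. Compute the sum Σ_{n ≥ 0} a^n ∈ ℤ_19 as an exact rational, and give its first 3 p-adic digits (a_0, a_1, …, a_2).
Σ a^n = 1/(1 − a) = -1/1576;  first 3 digits = (1, 7, 15)

v_19(a) = 1 ≥ 1, so the series converges in ℤ_19 to 1/(1 − a) = 1/(1 − 1577) = -1/1576. Expand this rational in ℤ_19: compute digits iteratively via d_i = x_i mod 19, x_{i+1} = (x_i − d_i)/19. The first 3 digits are (1, 7, 15).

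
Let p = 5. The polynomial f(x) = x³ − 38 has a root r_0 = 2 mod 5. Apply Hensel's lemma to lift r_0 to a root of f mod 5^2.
r_1 = 17 (mod 25)

Hensel: r_{i+1} = r_i − f(r_i)/f′(r_i) mod 5^{i+2}, where f′(x) = 3x². Iterate:
  r_0 = 2 (mod 5)
  r_1 = 17 (mod 25)
Final: r = 17 with f(r) ≡ 0 mod 5^2.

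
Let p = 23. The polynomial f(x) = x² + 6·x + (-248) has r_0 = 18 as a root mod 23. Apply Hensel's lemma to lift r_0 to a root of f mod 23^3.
r_2 = 1122 (mod 12167)

Hensel: r_{i+1} = r_i − f(r_i)·(f′(r_i))^{-1} mod 23^{i+2}, f′(x) = 2x + 6. Iterate:
  r_0 = 18 (mod 23)
  r_1 = 64 (mod 529)
  r_2 = 1122 (mod 12167)
Final: r = 1122 satisfies f(r) ≡ 0 mod 23^3.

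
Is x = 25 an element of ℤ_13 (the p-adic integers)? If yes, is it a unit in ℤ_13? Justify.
x ∈ ℤ_13^× (unit); v_13(x) = 0

ℤ_13 = {x ∈ ℚ_13 : v_13(x) ≥ 0} and ℤ_13^× = {x ∈ ℤ_13 : v_13(x) = 0}. Here v_13(25) = v_13(num) − v_13(den) = 0; compare against these criteria.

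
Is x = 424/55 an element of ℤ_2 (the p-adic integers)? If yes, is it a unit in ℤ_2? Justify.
x ∈ ℤ_2 but not a unit; v_2(x) = 3 > 0

ℤ_2 = {x ∈ ℚ_2 : v_2(x) ≥ 0} and ℤ_2^× = {x ∈ ℤ_2 : v_2(x) = 0}. Here v_2(424/55) = v_2(num) − v_2(den) = 3; compare against these criteria.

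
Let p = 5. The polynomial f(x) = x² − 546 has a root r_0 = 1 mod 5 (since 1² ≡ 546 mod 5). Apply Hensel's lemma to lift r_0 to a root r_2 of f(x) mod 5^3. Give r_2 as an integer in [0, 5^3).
r_2 = 36 (mod 125)

Hensel's recurrence: r_{i+1} = r_i − f(r_i)·(f′(r_i))^{-1} mod 5^{i+2}, with f′(x) = 2x. Iterate:
  r_0 = 1 (mod 5)
  r_1 = 11 (mod 25)
  r_2 = 36 (mod 125)
Final: r_2 = 36, and one checks f(r_2) ≡ 0 mod 5^3.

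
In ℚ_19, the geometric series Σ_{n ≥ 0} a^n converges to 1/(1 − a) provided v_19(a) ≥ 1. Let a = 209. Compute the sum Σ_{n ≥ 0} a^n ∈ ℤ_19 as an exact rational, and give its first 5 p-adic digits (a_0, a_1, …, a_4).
Σ a^n = 1/(1 − a) = -1/208;  first 5 digits = (1, 11, 7, 7, 5)

v_19(a) = 1 ≥ 1, so the series converges in ℤ_19 to 1/(1 − a) = 1/(1 − 209) = -1/208. Expand this rational in ℤ_19: compute digits iteratively via d_i = x_i mod 19, x_{i+1} = (x_i − d_i)/19. The first 5 digits are (1, 11, 7, 7, 5).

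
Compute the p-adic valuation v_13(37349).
v_13(37349) = 3

v_13(n) is the largest exponent k such that 13^k divides n. Factor out: 37349 = 13^3 · 17. (Sign doesn't affect v_p.) So v_13(37349) = 3.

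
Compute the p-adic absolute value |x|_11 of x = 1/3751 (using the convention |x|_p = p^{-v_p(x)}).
|1/3751|_11 = 121

Step 1 — compute v_11(x) by factoring powers of 11 out of the numerator and denominator: v_11(1/3751) = -2. Step 2 — apply |x|_p = p^{-v_p(x)} = 11^{2} = 121.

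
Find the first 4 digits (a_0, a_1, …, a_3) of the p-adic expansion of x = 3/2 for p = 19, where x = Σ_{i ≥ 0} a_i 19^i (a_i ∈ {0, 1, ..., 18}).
(a_0, …, a_3) = (11, 9, 9, 9)

v_19(3/2) = 0 (numerator and denominator both coprime to 19), so x ∈ ℤ_19^×. Compute digits iteratively via a_i = x_i mod 19, x_{i+1} = (x_i − a_i)/19, with x_0 = x:
  x_0 = 3/2;  a_0 = 11;  x_1 = (x_0 − 11)/19 = -1/2
  x_1 = -1/2;  a_1 = 9;  x_2 = (x_1 − 9)/19 = -1/2
  x_2 = -1/2;  a_2 = 9;  x_3 = (x_2 − 9)/19 = -1/2
  x_3 = -1/2;  a_3 = 9;  x_4 = (x_3 − 9)/19 = -1/2
Digits: (11, 9, 9, 9).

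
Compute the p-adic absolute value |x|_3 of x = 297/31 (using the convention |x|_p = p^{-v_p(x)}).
|297/31|_3 = 1/27

Step 1 — compute v_3(x) by factoring powers of 3 out of the numerator and denominator: v_3(297/31) = 3. Step 2 — apply |x|_p = p^{-v_p(x)} = 3^{-3} = 1/27.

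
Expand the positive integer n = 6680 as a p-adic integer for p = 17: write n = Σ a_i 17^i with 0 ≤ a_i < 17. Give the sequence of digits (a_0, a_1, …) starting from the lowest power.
(a_0, a_1, …) = (16, 1, 6, 1)

Repeated division by 17 gives the digits low-to-high: 6680 = 16 + 1·17^1 + 6·17^2 + 1·17^3. Digit sequence: (16, 1, 6, 1).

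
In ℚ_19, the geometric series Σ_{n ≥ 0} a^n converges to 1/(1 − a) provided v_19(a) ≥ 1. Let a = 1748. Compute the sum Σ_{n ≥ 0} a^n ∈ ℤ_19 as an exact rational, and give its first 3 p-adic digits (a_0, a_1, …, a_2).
Σ a^n = 1/(1 − a) = -1/1747;  first 3 digits = (1, 16, 13)

v_19(a) = 1 ≥ 1, so the series converges in ℤ_19 to 1/(1 − a) = 1/(1 − 1748) = -1/1747. Expand this rational in ℤ_19: compute digits iteratively via d_i = x_i mod 19, x_{i+1} = (x_i − d_i)/19. The first 3 digits are (1, 16, 13).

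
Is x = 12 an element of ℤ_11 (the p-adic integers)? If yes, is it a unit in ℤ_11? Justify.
x ∈ ℤ_11^× (unit); v_11(x) = 0

ℤ_11 = {x ∈ ℚ_11 : v_11(x) ≥ 0} and ℤ_11^× = {x ∈ ℤ_11 : v_11(x) = 0}. Here v_11(12) = v_11(num) − v_11(den) = 0; compare against these criteria.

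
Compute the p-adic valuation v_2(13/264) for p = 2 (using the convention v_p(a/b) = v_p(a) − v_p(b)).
v_2(13/264) = -3

Factor powers of 2 from the numerator and denominator of the reduced fraction: 13 = 2^0 · 13 and 264 = 2^3 · 33. Apply v_p(a/b) = v_p(a) − v_p(b): v_2(13/264) = 0 − 3 = -3.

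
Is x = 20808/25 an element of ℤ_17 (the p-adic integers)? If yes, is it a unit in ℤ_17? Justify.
x ∈ ℤ_17 but not a unit; v_17(x) = 2 > 0

ℤ_17 = {x ∈ ℚ_17 : v_17(x) ≥ 0} and ℤ_17^× = {x ∈ ℤ_17 : v_17(x) = 0}. Here v_17(20808/25) = v_17(num) − v_17(den) = 2; compare against these criteria.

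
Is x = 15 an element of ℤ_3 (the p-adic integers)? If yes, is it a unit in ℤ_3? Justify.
x ∈ ℤ_3 but not a unit; v_3(x) = 1 > 0

ℤ_3 = {x ∈ ℚ_3 : v_3(x) ≥ 0} and ℤ_3^× = {x ∈ ℤ_3 : v_3(x) = 0}. Here v_3(15) = v_3(num) − v_3(den) = 1; compare against these criteria.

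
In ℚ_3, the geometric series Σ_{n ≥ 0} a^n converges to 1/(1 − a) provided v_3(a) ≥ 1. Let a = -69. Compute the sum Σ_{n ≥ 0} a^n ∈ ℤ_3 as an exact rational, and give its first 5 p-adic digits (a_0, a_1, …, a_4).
Σ a^n = 1/(1 − a) = 1/70;  first 5 digits = (1, 1, 2, 0, 2)

v_3(a) = 1 ≥ 1, so the series converges in ℤ_3 to 1/(1 − a) = 1/(1 − (-69)) = 1/70. Expand this rational in ℤ_3: compute digits iteratively via d_i = x_i mod 3, x_{i+1} = (x_i − d_i)/3. The first 5 digits are (1, 1, 2, 0, 2).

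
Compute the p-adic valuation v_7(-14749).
v_7(-14749) = 3

v_7(n) is the largest exponent k such that 7^k divides n. Factor out: -14749 = -7^3 · 43. (Sign doesn't affect v_p.) So v_7(-14749) = 3.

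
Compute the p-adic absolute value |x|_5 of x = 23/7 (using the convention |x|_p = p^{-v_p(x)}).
|23/7|_5 = 1

Step 1 — compute v_5(x) by factoring powers of 5 out of the numerator and denominator: v_5(23/7) = 0. Step 2 — apply |x|_p = p^{-v_p(x)} = 5^{0} = 1.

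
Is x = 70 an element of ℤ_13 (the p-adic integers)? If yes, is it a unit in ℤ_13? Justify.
x ∈ ℤ_13^× (unit); v_13(x) = 0

ℤ_13 = {x ∈ ℚ_13 : v_13(x) ≥ 0} and ℤ_13^× = {x ∈ ℤ_13 : v_13(x) = 0}. Here v_13(70) = v_13(num) − v_13(den) = 0; compare against these criteria.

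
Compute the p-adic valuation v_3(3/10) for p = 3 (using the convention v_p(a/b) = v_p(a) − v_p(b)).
v_3(3/10) = 1

Factor powers of 3 from the numerator and denominator of the reduced fraction: 3 = 3^1 · 1 and 10 = 3^0 · 10. Apply v_p(a/b) = v_p(a) − v_p(b): v_3(3/10) = 1 − 0 = 1.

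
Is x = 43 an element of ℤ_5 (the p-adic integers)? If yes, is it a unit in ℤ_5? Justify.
x ∈ ℤ_5^× (unit); v_5(x) = 0

ℤ_5 = {x ∈ ℚ_5 : v_5(x) ≥ 0} and ℤ_5^× = {x ∈ ℤ_5 : v_5(x) = 0}. Here v_5(43) = v_5(num) − v_5(den) = 0; compare against these criteria.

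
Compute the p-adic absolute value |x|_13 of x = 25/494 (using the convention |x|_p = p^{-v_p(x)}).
|25/494|_13 = 13

Step 1 — compute v_13(x) by factoring powers of 13 out of the numerator and denominator: v_13(25/494) = -1. Step 2 — apply |x|_p = p^{-v_p(x)} = 13^{1} = 13.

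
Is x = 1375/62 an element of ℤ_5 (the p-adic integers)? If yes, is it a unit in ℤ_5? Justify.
x ∈ ℤ_5 but not a unit; v_5(x) = 3 > 0

ℤ_5 = {x ∈ ℚ_5 : v_5(x) ≥ 0} and ℤ_5^× = {x ∈ ℤ_5 : v_5(x) = 0}. Here v_5(1375/62) = v_5(num) − v_5(den) = 3; compare against these criteria.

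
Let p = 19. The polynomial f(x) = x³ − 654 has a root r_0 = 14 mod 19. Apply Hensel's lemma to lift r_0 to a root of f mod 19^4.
r_3 = 1021 (mod 130321)

Hensel: r_{i+1} = r_i − f(r_i)/f′(r_i) mod 19^{i+2}, where f′(x) = 3x². Iterate:
  r_0 = 14 (mod 19)
  r_1 = 299 (mod 361)
  r_2 = 1021 (mod 6859)
  r_3 = 1021 (mod 130321)
Final: r = 1021 with f(r) ≡ 0 mod 19^4.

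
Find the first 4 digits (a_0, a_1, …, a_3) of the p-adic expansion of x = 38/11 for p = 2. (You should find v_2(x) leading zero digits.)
(a_0, …, a_3) = (0, 1, 0, 0)

v_2(38/11) = 1, so a_0 = ... = a_0 = 0. Factor out: x = 2^1 · u with u = 19/11 a unit in ℤ_2. Expand u iteratively via a_{v+i} = u_i mod 2, u_{i+1} = (u_i − a_{v+i})/2:
  u_0 = 19/11;  a_1 = 1;  u_1 = (u_0 − 1)/2 = 4/11
  u_1 = 4/11;  a_2 = 0;  u_2 = (u_1 − 0)/2 = 2/11
  u_2 = 2/11;  a_3 = 0;  u_3 = (u_2 − 0)/2 = 1/11
Digits: (0, 1, 0, 0).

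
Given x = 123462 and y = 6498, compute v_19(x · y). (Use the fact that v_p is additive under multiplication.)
v_19(802256076) = 5

v_p(x) = 3 (factor: 123462 = 19^3 · 18); v_p(y) = 2 (factor: 6498 = 19^2 · 18). Additivity: v_p(xy) = v_p(x) + v_p(y) = 3 + 2 = 5. (Direct check: xy = 802256076 = 19^5 · (324).)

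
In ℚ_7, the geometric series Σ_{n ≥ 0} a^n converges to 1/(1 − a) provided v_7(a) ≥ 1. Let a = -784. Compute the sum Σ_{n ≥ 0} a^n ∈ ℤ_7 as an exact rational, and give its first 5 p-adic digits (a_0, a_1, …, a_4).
Σ a^n = 1/(1 − a) = 1/785;  first 5 digits = (1, 0, 5, 4, 3)

v_7(a) = 2 ≥ 1, so the series converges in ℤ_7 to 1/(1 − a) = 1/(1 − (-784)) = 1/785. Expand this rational in ℤ_7: compute digits iteratively via d_i = x_i mod 7, x_{i+1} = (x_i − d_i)/7. The first 5 digits are (1, 0, 5, 4, 3).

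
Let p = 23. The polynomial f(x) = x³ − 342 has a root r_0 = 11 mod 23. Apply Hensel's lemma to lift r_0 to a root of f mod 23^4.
r_3 = 96910 (mod 279841)

Hensel: r_{i+1} = r_i − f(r_i)/f′(r_i) mod 23^{i+2}, where f′(x) = 3x². Iterate:
  r_0 = 11 (mod 23)
  r_1 = 103 (mod 529)
  r_2 = 11741 (mod 12167)
  r_3 = 96910 (mod 279841)
Final: r = 96910 with f(r) ≡ 0 mod 23^4.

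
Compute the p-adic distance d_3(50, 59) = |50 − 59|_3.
d_3(50, 59) = 1/9

Step 1 — x − y = 50 − 59 = -9. Step 2 — v_3(-9) = 2 (factor: -9 = −(3^2 · 1); the sign does not affect v_p). Step 3 — |x − y|_3 = 3^{-2} = 1/9.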